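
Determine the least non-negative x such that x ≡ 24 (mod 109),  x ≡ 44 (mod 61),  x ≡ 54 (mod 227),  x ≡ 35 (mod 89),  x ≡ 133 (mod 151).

4711718063

The moduli are pairwise coprime; N = 109·61·227·89·151 = 20283791797.
N/109 = 186089833; 186089833 ≡ 19 (mod 109); 19·23 ≡ 1, so inverse 23.
N/61 = 332521177; 332521177 ≡ 51 (mod 61); 51·6 ≡ 1, so inverse 6.
N/227 = 89355911; 89355911 ≡ 85 (mod 227); 85·219 ≡ 1, so inverse 219.
N/89 = 227907773; 227907773 ≡ 44 (mod 89); 44·87 ≡ 1, so inverse 87.
N/151 = 134329747; 134329747 ≡ 147 (mod 151); 147·113 ≡ 1, so inverse 113.
x ≡ 24·186089833·23 + 44·332521177·6 + 54·89355911·219 + 35·227907773·87 + 133·134329747·113 = 3960051118478.
3960051118478 mod 20283791797 = 4711718063.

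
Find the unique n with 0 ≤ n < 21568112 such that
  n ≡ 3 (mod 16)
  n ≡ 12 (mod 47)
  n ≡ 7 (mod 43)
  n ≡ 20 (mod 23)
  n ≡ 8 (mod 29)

The moduli are pairwise coprime; M = 16·47·43·23·29 = 21568112.
M/16 = 1348007; 1348007 ≡ 7 (mod 16); 7·7 ≡ 1, so inverse 7.
M/47 = 458896; 458896 ≡ 35 (mod 47); 35·43 ≡ 1, so inverse 43.
M/43 = 501584; 501584 ≡ 32 (mod 43); 32·39 ≡ 1, so inverse 39.
M/23 = 937744; 937744 ≡ 11 (mod 23); 11·21 ≡ 1, so inverse 21.
M/29 = 743728; 743728 ≡ 23 (mod 29); 23·24 ≡ 1, so inverse 24.
n ≡ 3·1348007·7 + 12·458896·43 + 7·501584·39 + 20·937744·21 + 8·743728·24 = 938679171.
938679171 mod 21568112 = 11250355.

11250355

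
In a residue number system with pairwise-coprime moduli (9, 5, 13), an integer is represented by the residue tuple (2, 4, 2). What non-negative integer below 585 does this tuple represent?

119

The moduli are pairwise coprime; N = 9·5·13 = 585.
N/9 = 65; 65 ≡ 2 (mod 9); 2·5 ≡ 1, so inverse 5.
N/5 = 117; 117 ≡ 2 (mod 5); 2·3 ≡ 1, so inverse 3.
N/13 = 45; 45 ≡ 6 (mod 13); 6·11 ≡ 1, so inverse 11.
x ≡ 2·65·5 + 4·117·3 + 2·45·11 = 3044.
3044 mod 585 = 119.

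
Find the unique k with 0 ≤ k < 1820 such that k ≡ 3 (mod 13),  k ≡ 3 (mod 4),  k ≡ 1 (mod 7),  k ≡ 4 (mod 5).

939

The moduli are pairwise coprime; N = 13·4·7·5 = 1820.
N/13 = 140; 140 ≡ 10 (mod 13); 10·4 ≡ 1, so inverse 4.
N/4 = 455; 455 ≡ 3 (mod 4); 3·3 ≡ 1, so inverse 3.
N/7 = 260; 260 ≡ 1 (mod 7), inverse 1.
N/5 = 364; 364 ≡ 4 (mod 5); 4·4 ≡ 1, so inverse 4.
k ≡ 3·140·4 + 3·455·3 + 1·260·1 + 4·364·4 = 11859.
11859 mod 1820 = 939.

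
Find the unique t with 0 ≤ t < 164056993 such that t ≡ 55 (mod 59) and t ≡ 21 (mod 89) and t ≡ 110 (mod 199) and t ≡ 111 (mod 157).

117990792

From t ≡ 55 (mod 59) write t = 55 + 59s. Substituting into t ≡ 21 (mod 89) gives 59s ≡ 55 (mod 89), and since 59⁻¹ ≡ 86 (mod 89), s ≡ 13. Hence t ≡ 55 + 59·13 = 822 (mod 5251).
From t ≡ 822 (mod 5251) write t = 822 + 5251s. Substituting into t ≡ 110 (mod 199) gives 5251s ≡ 84 (mod 199), and since 77⁻¹ ≡ 168 (mod 199), s ≡ 182. Hence t ≡ 822 + 5251·182 = 956504 (mod 1044949).
From t ≡ 956504 (mod 1044949) write t = 956504 + 1044949s. Substituting into t ≡ 111 (mod 157) gives 1044949s ≡ 51 (mod 157), and since 114⁻¹ ≡ 73 (mod 157), s ≡ 112. Hence t ≡ 956504 + 1044949·112 = 117990792 (mod 164056993).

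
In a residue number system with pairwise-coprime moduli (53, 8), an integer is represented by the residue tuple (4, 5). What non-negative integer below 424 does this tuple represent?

Combine the congruences pairwise.
From x ≡ 4 (mod 53) write x = 4 + 53t. Substituting into x ≡ 5 (mod 8) gives 53t ≡ 1 (mod 8), and since 5⁻¹ ≡ 5 (mod 8), t ≡ 5. Hence x ≡ 4 + 53·5 = 269 (mod 424).

269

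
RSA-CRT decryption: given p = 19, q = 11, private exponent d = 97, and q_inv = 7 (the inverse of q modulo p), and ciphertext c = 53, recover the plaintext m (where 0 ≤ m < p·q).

d_p = d mod (p−1) = 97 mod 18 = 7; d_q = d mod (q−1) = 7.
m₁ = c^(d_p) mod p: c ≡ 15 (mod 19), and 15^7 mod 19 = 13.
m₂ = c^(d_q) mod q: c ≡ 9 (mod 11), and 9^7 mod 11 = 4.
h = q_inv·(m₁ − m₂) mod p = 7·(13 − 4) mod 19 = 6.
m = m₂ + h·q = 4 + 6·11 = 70.

70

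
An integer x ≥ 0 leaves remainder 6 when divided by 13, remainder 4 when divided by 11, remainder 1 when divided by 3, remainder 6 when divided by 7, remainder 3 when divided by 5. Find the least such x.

The moduli are pairwise coprime; N = 13·11·3·7·5 = 15015.
N/13 = 1155; 1155 ≡ 11 (mod 13); 11·6 ≡ 1, so inverse 6.
N/11 = 1365; 1365 ≡ 1 (mod 11), inverse 1.
N/3 = 5005; 5005 ≡ 1 (mod 3), inverse 1.
N/7 = 2145; 2145 ≡ 3 (mod 7); 3·5 ≡ 1, so inverse 5.
N/5 = 3003; 3003 ≡ 3 (mod 5); 3·2 ≡ 1, so inverse 2.
x ≡ 6·1155·6 + 4·1365·1 + 1·5005·1 + 6·2145·5 + 3·3003·2 = 134413.
134413 mod 15015 = 14293.

14293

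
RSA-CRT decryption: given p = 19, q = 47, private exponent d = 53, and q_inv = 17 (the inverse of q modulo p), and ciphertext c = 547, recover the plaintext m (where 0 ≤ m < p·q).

185

d_p = d mod (p−1) = 53 mod 18 = 17; d_q = d mod (q−1) = 7.
m₁ = c^(d_p) mod p: c ≡ 15 (mod 19), and 15^17 mod 19 = 14.
m₂ = c^(d_q) mod q: c ≡ 30 (mod 47), and 30^7 mod 47 = 44.
h = q_inv·(m₁ − m₂) mod p = 17·(14 − 44) mod 19 = 3.
m = m₂ + h·q = 44 + 3·47 = 185.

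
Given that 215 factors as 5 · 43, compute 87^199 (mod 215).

Mod 5: 87 ≡ 2; by Fermat, exponent reduces to 199 mod 4 = 3; 2^3 ≡ 3 (mod 5).
Mod 43: 87 ≡ 1; by Fermat, exponent reduces to 199 mod 42 = 31; 1^31 ≡ 1 (mod 43).
Combine by CRT: x ≡ 3 (mod 5), x ≡ 1 (mod 43) ⇒ x ≡ 173 (mod 215).

173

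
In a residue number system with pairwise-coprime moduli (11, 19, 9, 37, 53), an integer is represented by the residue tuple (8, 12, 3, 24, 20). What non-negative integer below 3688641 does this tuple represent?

The moduli are pairwise coprime; N = 11·19·9·37·53 = 3688641.
N/11 = 335331; 335331 ≡ 7 (mod 11); 7·8 ≡ 1, so inverse 8.
N/19 = 194139; 194139 ≡ 16 (mod 19); 16·6 ≡ 1, so inverse 6.
N/9 = 409849; 409849 ≡ 7 (mod 9); 7·4 ≡ 1, so inverse 4.
N/37 = 99693; 99693 ≡ 15 (mod 37); 15·5 ≡ 1, so inverse 5.
N/53 = 69597; 69597 ≡ 8 (mod 53); 8·20 ≡ 1, so inverse 20.
x ≡ 8·335331·8 + 12·194139·6 + 3·409849·4 + 24·99693·5 + 20·69597·20 = 80159340.
80159340 mod 3688641 = 2697879.

2697879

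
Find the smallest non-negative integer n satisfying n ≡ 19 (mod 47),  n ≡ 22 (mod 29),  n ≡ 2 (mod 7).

The moduli are pairwise coprime; M = 47·29·7 = 9541.
M/47 = 203; 203 ≡ 15 (mod 47); 15·22 ≡ 1, so inverse 22.
M/29 = 329; 329 ≡ 10 (mod 29); 10·3 ≡ 1, so inverse 3.
M/7 = 1363; 1363 ≡ 5 (mod 7); 5·3 ≡ 1, so inverse 3.
n ≡ 19·203·22 + 22·329·3 + 2·1363·3 = 114746.
114746 mod 9541 = 254.

254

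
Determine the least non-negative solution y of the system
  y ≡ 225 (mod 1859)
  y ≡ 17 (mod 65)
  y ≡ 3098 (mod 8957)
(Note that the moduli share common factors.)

Combine the congruences pairwise.
gcd(1859, 65) = 13 and 13 | (17 − 225), so the pair is consistent; merging gives y ≡ 5802 (mod 9295), where 9295 = lcm(1859, 65).
gcd(9295, 8957) = 169 and 169 | (3098 − 5802), so the pair is consistent; merging gives y ≡ 424077 (mod 492635), where 492635 = lcm(9295, 8957).
The solution is unique modulo lcm(1859, 65, 8957) = 492635.

424077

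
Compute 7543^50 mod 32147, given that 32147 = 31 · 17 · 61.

16362

Mod 31: 7543 ≡ 10; by Fermat, exponent reduces to 50 mod 30 = 20; 10^20 ≡ 25 (mod 31).
Mod 17: 7543 ≡ 12; by Fermat, exponent reduces to 50 mod 16 = 2; 12^2 ≡ 8 (mod 17).
Mod 61: 7543 ≡ 40; 40^50 ≡ 14 (mod 61).
Combine by CRT: x ≡ 25 (mod 31), x ≡ 8 (mod 17), x ≡ 14 (mod 61) ⇒ x ≡ 16362 (mod 32147).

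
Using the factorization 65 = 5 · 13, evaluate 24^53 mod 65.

59

Mod 5: 24 ≡ 4; by Fermat, exponent reduces to 53 mod 4 = 1; 4^1 ≡ 4 (mod 5).
Mod 13: 24 ≡ 11; by Fermat, exponent reduces to 53 mod 12 = 5; 11^5 ≡ 7 (mod 13).
Combine by CRT: x ≡ 4 (mod 5), x ≡ 7 (mod 13) ⇒ x ≡ 59 (mod 65).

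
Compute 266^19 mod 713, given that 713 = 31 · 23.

692

Mod 31: 266 ≡ 18; 18^19 ≡ 10 (mod 31).
Mod 23: 266 ≡ 13; 13^19 ≡ 2 (mod 23).
Combine by CRT: x ≡ 10 (mod 31), x ≡ 2 (mod 23) ⇒ x ≡ 692 (mod 713).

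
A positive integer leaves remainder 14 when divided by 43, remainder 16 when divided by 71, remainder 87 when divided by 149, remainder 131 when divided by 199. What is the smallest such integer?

26066743

The moduli are pairwise coprime; N = 43·71·149·199 = 90524503.
N/43 = 2105221; 2105221 ≡ 27 (mod 43); 27·8 ≡ 1, so inverse 8.
N/71 = 1274993; 1274993 ≡ 46 (mod 71); 46·17 ≡ 1, so inverse 17.
N/149 = 607547; 607547 ≡ 74 (mod 149); 74·147 ≡ 1, so inverse 147.
N/199 = 454897; 454897 ≡ 182 (mod 199); 182·117 ≡ 1, so inverse 117.
k ≡ 14·2105221·8 + 16·1274993·17 + 87·607547·147 + 131·454897·117 = 15324707750.
15324707750 mod 90524503 = 26066743.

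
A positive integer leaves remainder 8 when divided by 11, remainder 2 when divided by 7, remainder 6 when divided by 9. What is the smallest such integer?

492

The moduli are pairwise coprime; N = 11·7·9 = 693.
N/11 = 63; 63 ≡ 8 (mod 11); 8·7 ≡ 1, so inverse 7.
N/7 = 99; 99 ≡ 1 (mod 7), inverse 1.
N/9 = 77; 77 ≡ 5 (mod 9); 5·2 ≡ 1, so inverse 2.
x ≡ 8·63·7 + 2·99·1 + 6·77·2 = 4650.
4650 mod 693 = 492.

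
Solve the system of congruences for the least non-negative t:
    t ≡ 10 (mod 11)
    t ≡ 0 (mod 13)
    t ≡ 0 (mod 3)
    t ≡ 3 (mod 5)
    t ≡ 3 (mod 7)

The moduli are pairwise coprime; N = 11·13·3·5·7 = 15015.
N/11 = 1365; 1365 ≡ 1 (mod 11), inverse 1.
N/13 = 1155; 1155 ≡ 11 (mod 13); 11·6 ≡ 1, so inverse 6.
N/3 = 5005; 5005 ≡ 1 (mod 3), inverse 1.
N/5 = 3003; 3003 ≡ 3 (mod 5); 3·2 ≡ 1, so inverse 2.
N/7 = 2145; 2145 ≡ 3 (mod 7); 3·5 ≡ 1, so inverse 5.
t ≡ 10·1365·1 + 0·1155·6 + 0·5005·1 + 3·3003·2 + 3·2145·5 = 63843.
63843 mod 15015 = 3783.

3783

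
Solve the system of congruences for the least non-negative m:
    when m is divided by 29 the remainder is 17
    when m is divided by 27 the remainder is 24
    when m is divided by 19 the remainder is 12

14604

Combine the congruences pairwise.
From m ≡ 17 (mod 29) write m = 17 + 29t. Substituting into m ≡ 24 (mod 27) gives 29t ≡ 7 (mod 27), and since 2⁻¹ ≡ 14 (mod 27), t ≡ 17. Hence m ≡ 17 + 29·17 = 510 (mod 783).
From m ≡ 510 (mod 783) write m = 510 + 783t. Substituting into m ≡ 12 (mod 19) gives 783t ≡ 15 (mod 19), and since 4⁻¹ ≡ 5 (mod 19), t ≡ 18. Hence m ≡ 510 + 783·18 = 14604 (mod 14877).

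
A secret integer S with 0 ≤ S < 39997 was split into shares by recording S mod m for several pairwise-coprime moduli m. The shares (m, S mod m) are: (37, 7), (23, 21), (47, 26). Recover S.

Combine the congruences pairwise.
From S ≡ 7 (mod 37) write S = 7 + 37t. Substituting into S ≡ 21 (mod 23) gives 37t ≡ 14 (mod 23), and since 14⁻¹ ≡ 5 (mod 23), t ≡ 1. Hence S ≡ 7 + 37·1 = 44 (mod 851).
From S ≡ 44 (mod 851) write S = 44 + 851t. Substituting into S ≡ 26 (mod 47) gives 851t ≡ 29 (mod 47), and since 5⁻¹ ≡ 19 (mod 47), t ≡ 34. Hence S ≡ 44 + 851·34 = 28978 (mod 39997).

28978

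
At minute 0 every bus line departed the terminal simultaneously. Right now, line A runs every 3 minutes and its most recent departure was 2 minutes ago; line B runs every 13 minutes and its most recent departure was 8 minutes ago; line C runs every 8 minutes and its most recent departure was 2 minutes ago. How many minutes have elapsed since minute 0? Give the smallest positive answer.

242

The moduli are pairwise coprime; N = 3·13·8 = 312.
N/3 = 104; 104 ≡ 2 (mod 3); 2·2 ≡ 1, so inverse 2.
N/13 = 24; 24 ≡ 11 (mod 13); 11·6 ≡ 1, so inverse 6.
N/8 = 39; 39 ≡ 7 (mod 8); 7·7 ≡ 1, so inverse 7.
t ≡ 2·104·2 + 8·24·6 + 2·39·7 = 2114.
2114 mod 312 = 242.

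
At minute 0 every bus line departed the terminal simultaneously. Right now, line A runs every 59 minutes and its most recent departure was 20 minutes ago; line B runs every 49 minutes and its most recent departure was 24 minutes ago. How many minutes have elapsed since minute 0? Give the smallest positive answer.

From t ≡ 20 (mod 59) write t = 20 + 59s. Substituting into t ≡ 24 (mod 49) gives 59s ≡ 4 (mod 49), and since 10⁻¹ ≡ 5 (mod 49), s ≡ 20. Hence t ≡ 20 + 59·20 = 1200 (mod 2891).

1200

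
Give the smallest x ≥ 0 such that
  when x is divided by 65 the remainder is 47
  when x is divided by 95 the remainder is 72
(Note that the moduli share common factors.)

gcd(65, 95) = 5 and 5 | (72 − 47), so the pair is consistent; merging gives x ≡ 1022 (mod 1235), where 1235 = lcm(65, 95).
The solution is unique modulo lcm(65, 95) = 1235.

1022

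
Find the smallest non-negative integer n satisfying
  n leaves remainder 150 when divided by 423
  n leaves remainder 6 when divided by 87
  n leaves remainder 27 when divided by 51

29760

gcd(423, 87) = 3 and 3 | (6 − 150), so the pair is consistent; merging gives n ≡ 5226 (mod 12267), where 12267 = lcm(423, 87).
gcd(12267, 51) = 3 and 3 | (27 − 5226), so the pair is consistent; merging gives n ≡ 29760 (mod 208539), where 208539 = lcm(12267, 51).
The solution is unique modulo lcm(423, 87, 51) = 208539.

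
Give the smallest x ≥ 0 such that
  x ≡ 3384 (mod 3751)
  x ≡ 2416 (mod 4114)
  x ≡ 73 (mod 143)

gcd(3751, 4114) = 121 and 121 | (2416 − 3384), so the pair is consistent; merging gives x ≡ 55898 (mod 127534), where 127534 = lcm(3751, 4114).
gcd(127534, 143) = 11 and 11 | (73 − 55898), so the pair is consistent; merging gives x ≡ 1203704 (mod 1657942), where 1657942 = lcm(127534, 143).
The solution is unique modulo lcm(3751, 4114, 143) = 1657942.

1203704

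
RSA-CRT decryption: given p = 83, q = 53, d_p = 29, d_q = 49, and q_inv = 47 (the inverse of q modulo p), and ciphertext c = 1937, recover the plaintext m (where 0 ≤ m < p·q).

m₁ = c^(d_p) mod p: c ≡ 28 (mod 83), and 28^29 mod 83 = 75.
m₂ = c^(d_q) mod q: c ≡ 29 (mod 53), and 29^49 mod 53 = 6.
h = q_inv·(m₁ − m₂) mod p = 47·(75 − 6) mod 83 = 6.
m = m₂ + h·q = 6 + 6·53 = 324.

324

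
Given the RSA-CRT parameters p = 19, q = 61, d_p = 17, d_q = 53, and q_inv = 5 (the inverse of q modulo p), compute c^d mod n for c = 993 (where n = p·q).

669

m₁ = c^(d_p) mod p: c ≡ 5 (mod 19), and 5^17 mod 19 = 4.
m₂ = c^(d_q) mod q: c ≡ 17 (mod 61), and 17^53 mod 61 = 59.
h = q_inv·(m₁ − m₂) mod p = 5·(4 − 59) mod 19 = 10.
m = m₂ + h·q = 59 + 10·61 = 669.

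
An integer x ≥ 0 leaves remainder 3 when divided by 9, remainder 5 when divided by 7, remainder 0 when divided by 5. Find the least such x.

From x ≡ 3 (mod 9) write x = 3 + 9t. Substituting into x ≡ 5 (mod 7) gives 9t ≡ 2 (mod 7), and since 2⁻¹ ≡ 4 (mod 7), t ≡ 1. Hence x ≡ 3 + 9·1 = 12 (mod 63).
From x ≡ 12 (mod 63) write x = 12 + 63t. Substituting into x ≡ 0 (mod 5) gives 63t ≡ 3 (mod 5), and since 3⁻¹ ≡ 2 (mod 5), t ≡ 1. Hence x ≡ 12 + 63·1 = 75 (mod 315).

75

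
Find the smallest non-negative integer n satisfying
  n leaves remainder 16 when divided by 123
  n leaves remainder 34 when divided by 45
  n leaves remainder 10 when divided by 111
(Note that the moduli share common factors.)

43189

gcd(123, 45) = 3 and 3 | (34 − 16), so the pair is consistent; merging gives n ≡ 754 (mod 1845), where 1845 = lcm(123, 45).
gcd(1845, 111) = 3 and 3 | (10 − 754), so the pair is consistent; merging gives n ≡ 43189 (mod 68265), where 68265 = lcm(1845, 111).
The solution is unique modulo lcm(123, 45, 111) = 68265.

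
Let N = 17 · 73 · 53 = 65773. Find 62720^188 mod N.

Mod 17: 62720 ≡ 7; by Fermat, exponent reduces to 188 mod 16 = 12; 7^12 ≡ 13 (mod 17).
Mod 73: 62720 ≡ 13; by Fermat, exponent reduces to 188 mod 72 = 44; 13^44 ≡ 41 (mod 73).
Mod 53: 62720 ≡ 21; by Fermat, exponent reduces to 188 mod 52 = 32; 21^32 ≡ 16 (mod 53).
Combine by CRT: x ≡ 13 (mod 17), x ≡ 41 (mod 73), x ≡ 16 (mod 53) ⇒ x ≡ 58952 (mod 65773).

58952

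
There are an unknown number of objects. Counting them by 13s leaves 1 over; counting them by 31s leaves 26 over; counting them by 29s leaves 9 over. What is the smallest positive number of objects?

The moduli are pairwise coprime; M = 13·31·29 = 11687.
M/13 = 899; 899 ≡ 2 (mod 13); 2·7 ≡ 1, so inverse 7.
M/31 = 377; 377 ≡ 5 (mod 31); 5·25 ≡ 1, so inverse 25.
M/29 = 403; 403 ≡ 26 (mod 29); 26·19 ≡ 1, so inverse 19.
N ≡ 1·899·7 + 26·377·25 + 9·403·19 = 320256.
320256 mod 11687 = 4707.

4707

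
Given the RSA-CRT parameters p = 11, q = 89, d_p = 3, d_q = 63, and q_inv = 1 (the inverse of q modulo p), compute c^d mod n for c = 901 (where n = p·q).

912

m₁ = c^(d_p) mod p: c ≡ 10 (mod 11), and 10^3 mod 11 = 10.
m₂ = c^(d_q) mod q: c ≡ 11 (mod 89), and 11^63 mod 89 = 22.
h = q_inv·(m₁ − m₂) mod p = 1·(10 − 22) mod 11 = 10.
m = m₂ + h·q = 22 + 10·89 = 912.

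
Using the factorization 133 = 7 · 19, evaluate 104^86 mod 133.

92

Mod 7: 104 ≡ 6; by Fermat, exponent reduces to 86 mod 6 = 2; 6^2 ≡ 1 (mod 7).
Mod 19: 104 ≡ 9; by Fermat, exponent reduces to 86 mod 18 = 14; 9^14 ≡ 16 (mod 19).
Combine by CRT: x ≡ 1 (mod 7), x ≡ 16 (mod 19) ⇒ x ≡ 92 (mod 133).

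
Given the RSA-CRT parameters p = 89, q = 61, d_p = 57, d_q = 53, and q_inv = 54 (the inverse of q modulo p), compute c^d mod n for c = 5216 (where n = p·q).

1409

m₁ = c^(d_p) mod p: c ≡ 54 (mod 89), and 54^57 mod 89 = 74.
m₂ = c^(d_q) mod q: c ≡ 31 (mod 61), and 31^53 mod 61 = 6.
h = q_inv·(m₁ − m₂) mod p = 54·(74 − 6) mod 89 = 23.
m = m₂ + h·q = 6 + 23·61 = 1409.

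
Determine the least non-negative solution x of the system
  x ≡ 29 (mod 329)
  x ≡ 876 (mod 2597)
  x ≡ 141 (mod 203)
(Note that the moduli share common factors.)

gcd(329, 2597) = 7 and 7 | (876 − 29), so the pair is consistent; merging gives x ≡ 112547 (mod 122059), where 122059 = lcm(329, 2597).
gcd(122059, 203) = 7 and 7 | (141 − 112547), so the pair is consistent; merging gives x ≡ 234606 (mod 3539711), where 3539711 = lcm(122059, 203).
The solution is unique modulo lcm(329, 2597, 203) = 3539711.

234606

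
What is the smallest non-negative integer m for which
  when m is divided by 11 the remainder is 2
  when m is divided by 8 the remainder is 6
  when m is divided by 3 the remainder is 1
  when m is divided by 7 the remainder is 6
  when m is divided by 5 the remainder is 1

5326

The moduli are pairwise coprime; N = 11·8·3·7·5 = 9240.
N/11 = 840; 840 ≡ 4 (mod 11); 4·3 ≡ 1, so inverse 3.
N/8 = 1155; 1155 ≡ 3 (mod 8); 3·3 ≡ 1, so inverse 3.
N/3 = 3080; 3080 ≡ 2 (mod 3); 2·2 ≡ 1, so inverse 2.
N/7 = 1320; 1320 ≡ 4 (mod 7); 4·2 ≡ 1, so inverse 2.
N/5 = 1848; 1848 ≡ 3 (mod 5); 3·2 ≡ 1, so inverse 2.
m ≡ 2·840·3 + 6·1155·3 + 1·3080·2 + 6·1320·2 + 1·1848·2 = 51526.
51526 mod 9240 = 5326.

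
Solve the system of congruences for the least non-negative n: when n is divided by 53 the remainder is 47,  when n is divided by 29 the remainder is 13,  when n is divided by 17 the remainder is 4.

From n ≡ 47 (mod 53) write n = 47 + 53t. Substituting into n ≡ 13 (mod 29) gives 53t ≡ 24 (mod 29), and since 24⁻¹ ≡ 23 (mod 29), t ≡ 1. Hence n ≡ 47 + 53·1 = 100 (mod 1537).
From n ≡ 100 (mod 1537) write n = 100 + 1537t. Substituting into n ≡ 4 (mod 17) gives 1537t ≡ 6 (mod 17), and since 7⁻¹ ≡ 5 (mod 17), t ≡ 13. Hence n ≡ 100 + 1537·13 = 20081 (mod 26129).

20081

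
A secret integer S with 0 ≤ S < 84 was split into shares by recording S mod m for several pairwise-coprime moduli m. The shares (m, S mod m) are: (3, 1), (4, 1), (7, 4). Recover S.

From S ≡ 1 (mod 3) write S = 1 + 3t. Substituting into S ≡ 1 (mod 4) gives 3t ≡ 0 (mod 4), and since 3⁻¹ ≡ 3 (mod 4), t ≡ 0. Hence S ≡ 1 + 3·0 = 1 (mod 12).
From S ≡ 1 (mod 12) write S = 1 + 12t. Substituting into S ≡ 4 (mod 7) gives 12t ≡ 3 (mod 7), and since 5⁻¹ ≡ 3 (mod 7), t ≡ 2. Hence S ≡ 1 + 12·2 = 25 (mod 84).

25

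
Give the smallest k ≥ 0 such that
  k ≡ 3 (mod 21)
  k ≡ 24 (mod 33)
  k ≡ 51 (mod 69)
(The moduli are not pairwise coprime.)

948

gcd(21, 33) = 3 and 3 | (24 − 3), so the pair is consistent; merging gives k ≡ 24 (mod 231), where 231 = lcm(21, 33).
gcd(231, 69) = 3 and 3 | (51 − 24), so the pair is consistent; merging gives k ≡ 948 (mod 5313), where 5313 = lcm(231, 69).
The solution is unique modulo lcm(21, 33, 69) = 5313.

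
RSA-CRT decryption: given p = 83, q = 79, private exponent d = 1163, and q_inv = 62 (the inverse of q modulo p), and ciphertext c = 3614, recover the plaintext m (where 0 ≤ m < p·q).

d_p = d mod (p−1) = 1163 mod 82 = 15; d_q = d mod (q−1) = 71.
m₁ = c^(d_p) mod p: c ≡ 45 (mod 83), and 45^15 mod 83 = 47.
m₂ = c^(d_q) mod q: c ≡ 59 (mod 79), and 59^71 mod 79 = 48.
h = q_inv·(m₁ − m₂) mod p = 62·(47 − 48) mod 83 = 21.
m = m₂ + h·q = 48 + 21·79 = 1707.

1707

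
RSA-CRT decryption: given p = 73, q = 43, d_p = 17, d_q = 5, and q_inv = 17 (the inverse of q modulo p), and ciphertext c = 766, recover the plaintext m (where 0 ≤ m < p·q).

m₁ = c^(d_p) mod p: c ≡ 36 (mod 73), and 36^17 mod 73 = 71.
m₂ = c^(d_q) mod q: c ≡ 35 (mod 43), and 35^5 mod 43 = 41.
h = q_inv·(m₁ − m₂) mod p = 17·(71 − 41) mod 73 = 72.
m = m₂ + h·q = 41 + 72·43 = 3137.

3137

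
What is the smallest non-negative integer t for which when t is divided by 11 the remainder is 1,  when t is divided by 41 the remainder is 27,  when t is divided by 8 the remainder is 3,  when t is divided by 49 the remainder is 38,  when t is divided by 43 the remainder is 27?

The moduli are pairwise coprime; N = 11·41·8·49·43 = 7602056.
N/11 = 691096; 691096 ≡ 10 (mod 11); 10·10 ≡ 1, so inverse 10.
N/41 = 185416; 185416 ≡ 14 (mod 41); 14·3 ≡ 1, so inverse 3.
N/8 = 950257; 950257 ≡ 1 (mod 8), inverse 1.
N/49 = 155144; 155144 ≡ 10 (mod 49); 10·5 ≡ 1, so inverse 5.
N/43 = 176792; 176792 ≡ 19 (mod 43); 19·34 ≡ 1, so inverse 34.
t ≡ 1·691096·10 + 27·185416·3 + 3·950257·1 + 38·155144·5 + 27·176792·34 = 216552843.
216552843 mod 7602056 = 3695275.

3695275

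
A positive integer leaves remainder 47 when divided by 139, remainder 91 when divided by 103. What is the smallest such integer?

From t ≡ 47 (mod 139) write t = 47 + 139s. Substituting into t ≡ 91 (mod 103) gives 139s ≡ 44 (mod 103), and since 36⁻¹ ≡ 83 (mod 103), s ≡ 47. Hence t ≡ 47 + 139·47 = 6580 (mod 14317).

6580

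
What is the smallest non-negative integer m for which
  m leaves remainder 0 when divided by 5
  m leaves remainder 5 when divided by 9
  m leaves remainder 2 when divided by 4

From m ≡ 0 (mod 5) write m = 0 + 5t. Substituting into m ≡ 5 (mod 9) gives 5t ≡ 5 (mod 9), and since 5⁻¹ ≡ 2 (mod 9), t ≡ 1. Hence m ≡ 0 + 5·1 = 5 (mod 45).
From m ≡ 5 (mod 45) write m = 5 + 45t. Substituting into m ≡ 2 (mod 4) gives 45t ≡ 1 (mod 4), and since 1⁻¹ ≡ 1 (mod 4), t ≡ 1. Hence m ≡ 5 + 45·1 = 50 (mod 180).

50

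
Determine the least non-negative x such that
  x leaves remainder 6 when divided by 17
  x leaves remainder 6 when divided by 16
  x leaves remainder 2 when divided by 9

1910

The moduli are pairwise coprime; N = 17·16·9 = 2448.
N/17 = 144; 144 ≡ 8 (mod 17); 8·15 ≡ 1, so inverse 15.
N/16 = 153; 153 ≡ 9 (mod 16); 9·9 ≡ 1, so inverse 9.
N/9 = 272; 272 ≡ 2 (mod 9); 2·5 ≡ 1, so inverse 5.
x ≡ 6·144·15 + 6·153·9 + 2·272·5 = 23942.
23942 mod 2448 = 1910.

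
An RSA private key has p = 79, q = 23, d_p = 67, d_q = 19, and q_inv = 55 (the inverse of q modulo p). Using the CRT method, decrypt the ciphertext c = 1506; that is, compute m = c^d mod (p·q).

1533

m₁ = c^(d_p) mod p: c ≡ 5 (mod 79), and 5^67 mod 79 = 32.
m₂ = c^(d_q) mod q: c ≡ 11 (mod 23), and 11^19 mod 23 = 15.
h = q_inv·(m₁ − m₂) mod p = 55·(32 − 15) mod 79 = 66.
m = m₂ + h·q = 15 + 66·23 = 1533.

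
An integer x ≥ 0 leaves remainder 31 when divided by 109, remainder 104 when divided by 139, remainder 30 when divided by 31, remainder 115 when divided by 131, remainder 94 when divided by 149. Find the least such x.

The moduli are pairwise coprime; N = 109·139·31·131·149 = 9167703439.
N/109 = 84107371; 84107371 ≡ 28 (mod 109); 28·74 ≡ 1, so inverse 74.
N/139 = 65954701; 65954701 ≡ 35 (mod 139); 35·4 ≡ 1, so inverse 4.
N/31 = 295732369; 295732369 ≡ 26 (mod 31); 26·6 ≡ 1, so inverse 6.
N/131 = 69982469; 69982469 ≡ 42 (mod 131); 42·78 ≡ 1, so inverse 78.
N/149 = 61528211; 61528211 ≡ 2 (mod 149); 2·75 ≡ 1, so inverse 75.
x ≡ 31·84107371·74 + 104·65954701·4 + 30·295732369·6 + 115·69982469·78 + 94·61528211·75 = 1335127925590.
1335127925590 mod 9167703439 = 5810926935.

5810926935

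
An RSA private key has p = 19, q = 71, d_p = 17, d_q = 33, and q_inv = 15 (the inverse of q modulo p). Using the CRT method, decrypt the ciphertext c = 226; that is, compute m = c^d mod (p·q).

731

m₁ = c^(d_p) mod p: c ≡ 17 (mod 19), and 17^17 mod 19 = 9.
m₂ = c^(d_q) mod q: c ≡ 13 (mod 71), and 13^33 mod 71 = 21.
h = q_inv·(m₁ − m₂) mod p = 15·(9 − 21) mod 19 = 10.
m = m₂ + h·q = 21 + 10·71 = 731.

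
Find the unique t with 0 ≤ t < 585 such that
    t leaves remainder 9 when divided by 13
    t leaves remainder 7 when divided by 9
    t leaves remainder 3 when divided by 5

Combine the congruences pairwise.
From t ≡ 9 (mod 13) write t = 9 + 13s. Substituting into t ≡ 7 (mod 9) gives 13s ≡ 7 (mod 9), and since 4⁻¹ ≡ 7 (mod 9), s ≡ 4. Hence t ≡ 9 + 13·4 = 61 (mod 117).
From t ≡ 61 (mod 117) write t = 61 + 117s. Substituting into t ≡ 3 (mod 5) gives 117s ≡ 2 (mod 5), and since 2⁻¹ ≡ 3 (mod 5), s ≡ 1. Hence t ≡ 61 + 117·1 = 178 (mod 585).

178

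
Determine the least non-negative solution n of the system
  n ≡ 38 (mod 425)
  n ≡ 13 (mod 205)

5138

gcd(425, 205) = 5 and 5 | (13 − 38), so the pair is consistent; merging gives n ≡ 5138 (mod 17425), where 17425 = lcm(425, 205).
The solution is unique modulo lcm(425, 205) = 17425.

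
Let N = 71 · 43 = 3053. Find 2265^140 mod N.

Mod 71: 2265 ≡ 64; since 70 | 140, by Fermat 64^140 ≡ 1 (mod 71).
Mod 43: 2265 ≡ 29; by Fermat, exponent reduces to 140 mod 42 = 14; 29^14 ≡ 6 (mod 43).
Combine by CRT: x ≡ 1 (mod 71), x ≡ 6 (mod 43) ⇒ x ≡ 995 (mod 3053).

995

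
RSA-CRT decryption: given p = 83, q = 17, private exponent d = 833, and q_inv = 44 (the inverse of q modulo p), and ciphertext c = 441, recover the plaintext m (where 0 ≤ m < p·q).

1036

d_p = d mod (p−1) = 833 mod 82 = 13; d_q = d mod (q−1) = 1.
m₁ = c^(d_p) mod p: c ≡ 26 (mod 83), and 26^13 mod 83 = 40.
m₂ = c^(d_q) mod q: c ≡ 16 (mod 17), and 16^1 mod 17 = 16.
h = q_inv·(m₁ − m₂) mod p = 44·(40 − 16) mod 83 = 60.
m = m₂ + h·q = 16 + 60·17 = 1036.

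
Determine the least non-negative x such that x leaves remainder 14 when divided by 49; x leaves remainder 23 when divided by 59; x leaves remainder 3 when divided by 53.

133245

The moduli are pairwise coprime; N = 49·59·53 = 153223.
N/49 = 3127; 3127 ≡ 40 (mod 49); 40·38 ≡ 1, so inverse 38.
N/59 = 2597; 2597 ≡ 1 (mod 59), inverse 1.
N/53 = 2891; 2891 ≡ 29 (mod 53); 29·11 ≡ 1, so inverse 11.
x ≡ 14·3127·38 + 23·2597·1 + 3·2891·11 = 1818698.
1818698 mod 153223 = 133245.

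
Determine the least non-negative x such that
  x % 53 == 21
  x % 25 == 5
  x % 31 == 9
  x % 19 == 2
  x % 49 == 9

From x ≡ 21 (mod 53) write x = 21 + 53t. Substituting into x ≡ 5 (mod 25) gives 53t ≡ 9 (mod 25), and since 3⁻¹ ≡ 17 (mod 25), t ≡ 3. Hence x ≡ 21 + 53·3 = 180 (mod 1325).
From x ≡ 180 (mod 1325) write x = 180 + 1325t. Substituting into x ≡ 9 (mod 31) gives 1325t ≡ 15 (mod 31), and since 23⁻¹ ≡ 27 (mod 31), t ≡ 2. Hence x ≡ 180 + 1325·2 = 2830 (mod 41075).
From x ≡ 2830 (mod 41075) write x = 2830 + 41075t. Substituting into x ≡ 2 (mod 19) gives 41075t ≡ 3 (mod 19), and since 16⁻¹ ≡ 6 (mod 19), t ≡ 18. Hence x ≡ 2830 + 41075·18 = 742180 (mod 780425).
From x ≡ 742180 (mod 780425) write x = 742180 + 780425t. Substituting into x ≡ 9 (mod 49) gives 780425t ≡ 32 (mod 49), and since 2⁻¹ ≡ 25 (mod 49), t ≡ 16. Hence x ≡ 742180 + 780425·16 = 13228980 (mod 38240825).

13228980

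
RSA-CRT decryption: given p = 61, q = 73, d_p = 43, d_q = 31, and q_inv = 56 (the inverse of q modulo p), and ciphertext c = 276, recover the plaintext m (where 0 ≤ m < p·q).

m₁ = c^(d_p) mod p: c ≡ 32 (mod 61), and 32^43 mod 61 = 29.
m₂ = c^(d_q) mod q: c ≡ 57 (mod 73), and 57^31 mod 73 = 18.
h = q_inv·(m₁ − m₂) mod p = 56·(29 − 18) mod 61 = 6.
m = m₂ + h·q = 18 + 6·73 = 456.

456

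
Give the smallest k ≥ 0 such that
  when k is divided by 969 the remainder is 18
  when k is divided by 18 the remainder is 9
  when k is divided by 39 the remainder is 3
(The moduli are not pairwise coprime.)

Combine the congruences pairwise.
gcd(969, 18) = 3 and 3 | (9 − 18), so the pair is consistent; merging gives k ≡ 2925 (mod 5814), where 5814 = lcm(969, 18).
gcd(5814, 39) = 3 and 3 | (3 − 2925), so the pair is consistent; merging gives k ≡ 8739 (mod 75582), where 75582 = lcm(5814, 39).
The solution is unique modulo lcm(969, 18, 39) = 75582.

8739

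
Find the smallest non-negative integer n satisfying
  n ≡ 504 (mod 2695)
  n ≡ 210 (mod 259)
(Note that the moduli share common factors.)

32844

Combine the congruences pairwise.
gcd(2695, 259) = 7 and 7 | (210 − 504), so the pair is consistent; merging gives n ≡ 32844 (mod 99715), where 99715 = lcm(2695, 259).
The solution is unique modulo lcm(2695, 259) = 99715.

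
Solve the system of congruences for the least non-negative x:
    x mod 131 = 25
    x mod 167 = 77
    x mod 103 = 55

806854

Combine the congruences pairwise.
From x ≡ 25 (mod 131) write x = 25 + 131t. Substituting into x ≡ 77 (mod 167) gives 131t ≡ 52 (mod 167), and since 131⁻¹ ≡ 51 (mod 167), t ≡ 147. Hence x ≡ 25 + 131·147 = 19282 (mod 21877).
From x ≡ 19282 (mod 21877) write x = 19282 + 21877t. Substituting into x ≡ 55 (mod 103) gives 21877t ≡ 34 (mod 103), and since 41⁻¹ ≡ 98 (mod 103), t ≡ 36. Hence x ≡ 19282 + 21877·36 = 806854 (mod 2253331).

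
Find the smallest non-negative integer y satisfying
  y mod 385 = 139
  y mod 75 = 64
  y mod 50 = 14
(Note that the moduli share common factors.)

5914

Combine the congruences pairwise.
gcd(385, 75) = 5 and 5 | (64 − 139), so the pair is consistent; merging gives y ≡ 139 (mod 5775), where 5775 = lcm(385, 75).
gcd(5775, 50) = 25 and 25 | (14 − 139), so the pair is consistent; merging gives y ≡ 5914 (mod 11550), where 11550 = lcm(5775, 50).
The solution is unique modulo lcm(385, 75, 50) = 11550.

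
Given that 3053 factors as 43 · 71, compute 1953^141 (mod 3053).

1527

Mod 43: 1953 ≡ 18; by Fermat, exponent reduces to 141 mod 42 = 15; 18^15 ≡ 22 (mod 43).
Mod 71: 1953 ≡ 36; by Fermat, exponent reduces to 141 mod 70 = 1; 36^1 ≡ 36 (mod 71).
Combine by CRT: x ≡ 22 (mod 43), x ≡ 36 (mod 71) ⇒ x ≡ 1527 (mod 3053).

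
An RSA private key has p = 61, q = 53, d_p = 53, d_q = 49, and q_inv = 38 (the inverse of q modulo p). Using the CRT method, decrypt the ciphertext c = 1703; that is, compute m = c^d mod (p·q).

m₁ = c^(d_p) mod p: c ≡ 56 (mod 61), and 56^53 mod 61 = 42.
m₂ = c^(d_q) mod q: c ≡ 7 (mod 53), and 7^49 mod 53 = 17.
h = q_inv·(m₁ − m₂) mod p = 38·(42 − 17) mod 61 = 35.
m = m₂ + h·q = 17 + 35·53 = 1872.

1872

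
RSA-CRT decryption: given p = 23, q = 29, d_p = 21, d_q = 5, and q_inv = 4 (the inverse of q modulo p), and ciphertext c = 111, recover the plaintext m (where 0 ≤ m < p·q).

m₁ = c^(d_p) mod p: c ≡ 19 (mod 23), and 19^21 mod 23 = 17.
m₂ = c^(d_q) mod q: c ≡ 24 (mod 29), and 24^5 mod 29 = 7.
h = q_inv·(m₁ − m₂) mod p = 4·(17 − 7) mod 23 = 17.
m = m₂ + h·q = 7 + 17·29 = 500.

500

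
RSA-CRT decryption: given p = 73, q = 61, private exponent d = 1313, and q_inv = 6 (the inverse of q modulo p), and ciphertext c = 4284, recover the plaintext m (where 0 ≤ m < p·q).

d_p = d mod (p−1) = 1313 mod 72 = 17; d_q = d mod (q−1) = 53.
m₁ = c^(d_p) mod p: c ≡ 50 (mod 73), and 50^17 mod 73 = 54.
m₂ = c^(d_q) mod q: c ≡ 14 (mod 61), and 14^53 mod 61 = 48.
h = q_inv·(m₁ − m₂) mod p = 6·(54 − 48) mod 73 = 36.
m = m₂ + h·q = 48 + 36·61 = 2244.

2244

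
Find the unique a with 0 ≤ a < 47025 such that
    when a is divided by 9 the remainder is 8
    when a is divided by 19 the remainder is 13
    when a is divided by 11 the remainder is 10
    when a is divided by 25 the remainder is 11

From a ≡ 8 (mod 9) write a = 8 + 9t. Substituting into a ≡ 13 (mod 19) gives 9t ≡ 5 (mod 19), and since 9⁻¹ ≡ 17 (mod 19), t ≡ 9. Hence a ≡ 8 + 9·9 = 89 (mod 171).
From a ≡ 89 (mod 171) write a = 89 + 171t. Substituting into a ≡ 10 (mod 11) gives 171t ≡ 9 (mod 11), and since 6⁻¹ ≡ 2 (mod 11), t ≡ 7. Hence a ≡ 89 + 171·7 = 1286 (mod 1881).
From a ≡ 1286 (mod 1881) write a = 1286 + 1881t. Substituting into a ≡ 11 (mod 25) gives 1881t ≡ 0 (mod 25), and since 6⁻¹ ≡ 21 (mod 25), t ≡ 0. Hence a ≡ 1286 + 1881·0 = 1286 (mod 47025).

1286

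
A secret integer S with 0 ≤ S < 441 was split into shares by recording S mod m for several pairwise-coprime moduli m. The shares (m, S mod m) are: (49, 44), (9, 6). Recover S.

Combine the congruences pairwise.
From S ≡ 44 (mod 49) write S = 44 + 49t. Substituting into S ≡ 6 (mod 9) gives 49t ≡ 7 (mod 9), and since 4⁻¹ ≡ 7 (mod 9), t ≡ 4. Hence S ≡ 44 + 49·4 = 240 (mod 441).

240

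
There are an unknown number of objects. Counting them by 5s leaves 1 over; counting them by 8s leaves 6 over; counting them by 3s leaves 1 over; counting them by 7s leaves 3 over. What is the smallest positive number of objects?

The moduli are pairwise coprime; M = 5·8·3·7 = 840.
M/5 = 168; 168 ≡ 3 (mod 5); 3·2 ≡ 1, so inverse 2.
M/8 = 105; 105 ≡ 1 (mod 8), inverse 1.
M/3 = 280; 280 ≡ 1 (mod 3), inverse 1.
M/7 = 120; 120 ≡ 1 (mod 7), inverse 1.
N ≡ 1·168·2 + 6·105·1 + 1·280·1 + 3·120·1 = 1606.
1606 mod 840 = 766.

766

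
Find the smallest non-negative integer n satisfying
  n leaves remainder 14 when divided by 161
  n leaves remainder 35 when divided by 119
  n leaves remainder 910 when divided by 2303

390117

Combine the congruences pairwise.
gcd(161, 119) = 7 and 7 | (35 − 14), so the pair is consistent; merging gives n ≡ 1463 (mod 2737), where 2737 = lcm(161, 119).
gcd(2737, 2303) = 7 and 7 | (910 − 1463), so the pair is consistent; merging gives n ≡ 390117 (mod 900473), where 900473 = lcm(2737, 2303).
The solution is unique modulo lcm(161, 119, 2303) = 900473.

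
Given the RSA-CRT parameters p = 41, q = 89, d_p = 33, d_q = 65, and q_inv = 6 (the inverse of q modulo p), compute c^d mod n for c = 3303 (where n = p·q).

3106

m₁ = c^(d_p) mod p: c ≡ 23 (mod 41), and 23^33 mod 41 = 31.
m₂ = c^(d_q) mod q: c ≡ 10 (mod 89), and 10^65 mod 89 = 80.
h = q_inv·(m₁ − m₂) mod p = 6·(31 − 80) mod 41 = 34.
m = m₂ + h·q = 80 + 34·89 = 3106.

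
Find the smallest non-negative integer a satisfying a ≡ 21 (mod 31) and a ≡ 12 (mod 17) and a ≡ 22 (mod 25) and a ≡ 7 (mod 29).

The moduli are pairwise coprime; N = 31·17·25·29 = 382075.
N/31 = 12325; 12325 ≡ 18 (mod 31); 18·19 ≡ 1, so inverse 19.
N/17 = 22475; 22475 ≡ 1 (mod 17), inverse 1.
N/25 = 15283; 15283 ≡ 8 (mod 25); 8·22 ≡ 1, so inverse 22.
N/29 = 13175; 13175 ≡ 9 (mod 29); 9·13 ≡ 1, so inverse 13.
a ≡ 21·12325·19 + 12·22475·1 + 22·15283·22 + 7·13175·13 = 13783272.
13783272 mod 382075 = 28572.

28572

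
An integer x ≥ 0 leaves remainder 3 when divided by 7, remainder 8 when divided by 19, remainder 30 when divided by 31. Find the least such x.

The moduli are pairwise coprime; N = 7·19·31 = 4123.
N/7 = 589; 589 ≡ 1 (mod 7), inverse 1.
N/19 = 217; 217 ≡ 8 (mod 19); 8·12 ≡ 1, so inverse 12.
N/31 = 133; 133 ≡ 9 (mod 31); 9·7 ≡ 1, so inverse 7.
x ≡ 3·589·1 + 8·217·12 + 30·133·7 = 50529.
50529 mod 4123 = 1053.

1053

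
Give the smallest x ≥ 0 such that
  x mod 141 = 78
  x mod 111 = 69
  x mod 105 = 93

Combine the congruences pairwise.
gcd(141, 111) = 3 and 3 | (69 − 78), so the pair is consistent; merging gives x ≡ 4731 (mod 5217), where 5217 = lcm(141, 111).
gcd(5217, 105) = 3 and 3 | (93 − 4731), so the pair is consistent; merging gives x ≡ 140373 (mod 182595), where 182595 = lcm(5217, 105).
The solution is unique modulo lcm(141, 111, 105) = 182595.

140373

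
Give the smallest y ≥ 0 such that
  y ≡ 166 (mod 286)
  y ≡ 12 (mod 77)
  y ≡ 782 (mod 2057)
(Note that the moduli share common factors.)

gcd(286, 77) = 11 and 11 | (12 − 166), so the pair is consistent; merging gives y ≡ 166 (mod 2002), where 2002 = lcm(286, 77).
gcd(2002, 2057) = 11 and 11 | (782 − 166), so the pair is consistent; merging gives y ≡ 202368 (mod 374374), where 374374 = lcm(2002, 2057).
The solution is unique modulo lcm(286, 77, 2057) = 374374.

202368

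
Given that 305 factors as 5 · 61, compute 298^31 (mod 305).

Mod 5: 298 ≡ 3; by Fermat, exponent reduces to 31 mod 4 = 3; 3^3 ≡ 2 (mod 5).
Mod 61: 298 ≡ 54; 54^31 ≡ 7 (mod 61).
Combine by CRT: x ≡ 2 (mod 5), x ≡ 7 (mod 61) ⇒ x ≡ 7 (mod 305).

7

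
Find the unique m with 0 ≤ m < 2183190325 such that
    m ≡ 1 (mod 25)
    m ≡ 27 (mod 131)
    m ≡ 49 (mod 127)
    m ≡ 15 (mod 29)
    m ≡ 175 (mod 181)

1498254101

From m ≡ 1 (mod 25) write m = 1 + 25t. Substituting into m ≡ 27 (mod 131) gives 25t ≡ 26 (mod 131), and since 25⁻¹ ≡ 21 (mod 131), t ≡ 22. Hence m ≡ 1 + 25·22 = 551 (mod 3275).
From m ≡ 551 (mod 3275) write m = 551 + 3275t. Substituting into m ≡ 49 (mod 127) gives 3275t ≡ 6 (mod 127), and since 100⁻¹ ≡ 47 (mod 127), t ≡ 28. Hence m ≡ 551 + 3275·28 = 92251 (mod 415925).
From m ≡ 92251 (mod 415925) write m = 92251 + 415925t. Substituting into m ≡ 15 (mod 29) gives 415925t ≡ 13 (mod 29), and since 7⁻¹ ≡ 25 (mod 29), t ≡ 6. Hence m ≡ 92251 + 415925·6 = 2587801 (mod 12061825).
From m ≡ 2587801 (mod 12061825) write m = 2587801 + 12061825t. Substituting into m ≡ 175 (mod 181) gives 12061825t ≡ 131 (mod 181), and since 166⁻¹ ≡ 12 (mod 181), t ≡ 124. Hence m ≡ 2587801 + 12061825·124 = 1498254101 (mod 2183190325).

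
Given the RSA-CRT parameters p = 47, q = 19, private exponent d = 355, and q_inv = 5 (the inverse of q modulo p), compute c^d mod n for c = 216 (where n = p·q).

d_p = d mod (p−1) = 355 mod 46 = 33; d_q = d mod (q−1) = 13.
m₁ = c^(d_p) mod p: c ≡ 28 (mod 47), and 28^33 mod 47 = 4.
m₂ = c^(d_q) mod q: c ≡ 7 (mod 19), and 7^13 mod 19 = 7.
h = q_inv·(m₁ − m₂) mod p = 5·(4 − 7) mod 47 = 32.
m = m₂ + h·q = 7 + 32·19 = 615.

615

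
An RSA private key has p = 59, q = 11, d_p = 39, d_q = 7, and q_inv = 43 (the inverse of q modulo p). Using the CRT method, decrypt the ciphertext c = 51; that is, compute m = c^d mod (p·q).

m₁ = c^(d_p) mod p: c ≡ 51 (mod 59), and 51^39 mod 59 = 57.
m₂ = c^(d_q) mod q: c ≡ 7 (mod 11), and 7^7 mod 11 = 6.
h = q_inv·(m₁ − m₂) mod p = 43·(57 − 6) mod 59 = 10.
m = m₂ + h·q = 6 + 10·11 = 116.

116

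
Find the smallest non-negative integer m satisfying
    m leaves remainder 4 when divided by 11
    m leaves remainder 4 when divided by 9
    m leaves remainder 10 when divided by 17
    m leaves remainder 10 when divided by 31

3172

The moduli are pairwise coprime; N = 11·9·17·31 = 52173.
N/11 = 4743; 4743 ≡ 2 (mod 11); 2·6 ≡ 1, so inverse 6.
N/9 = 5797; 5797 ≡ 1 (mod 9), inverse 1.
N/17 = 3069; 3069 ≡ 9 (mod 17); 9·2 ≡ 1, so inverse 2.
N/31 = 1683; 1683 ≡ 9 (mod 31); 9·7 ≡ 1, so inverse 7.
m ≡ 4·4743·6 + 4·5797·1 + 10·3069·2 + 10·1683·7 = 316210.
316210 mod 52173 = 3172.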